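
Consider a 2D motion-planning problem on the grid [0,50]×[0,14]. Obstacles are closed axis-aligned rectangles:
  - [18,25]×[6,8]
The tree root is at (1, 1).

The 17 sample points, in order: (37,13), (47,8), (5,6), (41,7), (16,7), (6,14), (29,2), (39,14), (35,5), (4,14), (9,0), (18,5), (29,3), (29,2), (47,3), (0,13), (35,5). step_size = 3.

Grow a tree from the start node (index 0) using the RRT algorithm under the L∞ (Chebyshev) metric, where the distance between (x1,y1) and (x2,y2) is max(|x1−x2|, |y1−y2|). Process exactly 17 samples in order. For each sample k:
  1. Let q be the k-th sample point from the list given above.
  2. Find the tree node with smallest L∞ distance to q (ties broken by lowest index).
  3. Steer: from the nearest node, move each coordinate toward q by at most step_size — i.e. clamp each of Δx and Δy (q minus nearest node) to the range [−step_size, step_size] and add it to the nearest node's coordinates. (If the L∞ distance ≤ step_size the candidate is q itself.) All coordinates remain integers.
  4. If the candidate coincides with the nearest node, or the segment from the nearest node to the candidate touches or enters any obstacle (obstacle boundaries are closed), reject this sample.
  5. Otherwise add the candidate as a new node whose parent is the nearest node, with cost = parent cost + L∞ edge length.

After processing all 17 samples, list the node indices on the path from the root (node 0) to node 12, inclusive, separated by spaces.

Path: 0 1 2 4 5 7 8 12

1. q=(37,13) nearest=0 d=36 new=(4,4) → add node 1 parent=0 cost=3
2. q=(47,8) nearest=1 d=43 new=(7,7) → add node 2 parent=1 cost=6
3. q=(5,6) nearest=1 d=2 new=(5,6) → add node 3 parent=1 cost=5
4. q=(41,7) nearest=2 d=34 new=(10,7) → add node 4 parent=2 cost=9
5. q=(16,7) nearest=4 d=6 new=(13,7) → add node 5 parent=4 cost=12
6. q=(6,14) nearest=2 d=7 new=(6,10) → add node 6 parent=2 cost=9
7. q=(29,2) nearest=5 d=16 new=(16,4) → add node 7 parent=5 cost=15
8. q=(39,14) nearest=7 d=23 new=(19,7) → blocked by [18,25]×[6,8], reject
9. q=(35,5) nearest=7 d=19 new=(19,5) → add node 8 parent=7 cost=18
10. q=(4,14) nearest=6 d=4 new=(4,13) → add node 9 parent=6 cost=12
11. q=(9,0) nearest=1 d=5 new=(7,1) → add node 10 parent=1 cost=6
12. q=(18,5) nearest=8 d=1 new=(18,5) → add node 11 parent=8 cost=19
13. q=(29,3) nearest=8 d=10 new=(22,3) → add node 12 parent=8 cost=21
14. q=(29,2) nearest=12 d=7 new=(25,2) → add node 13 parent=12 cost=24
15. q=(47,3) nearest=13 d=22 new=(28,3) → add node 14 parent=13 cost=27
16. q=(0,13) nearest=9 d=4 new=(1,13) → add node 15 parent=9 cost=15
17. q=(35,5) nearest=14 d=7 new=(31,5) → add node 16 parent=14 cost=30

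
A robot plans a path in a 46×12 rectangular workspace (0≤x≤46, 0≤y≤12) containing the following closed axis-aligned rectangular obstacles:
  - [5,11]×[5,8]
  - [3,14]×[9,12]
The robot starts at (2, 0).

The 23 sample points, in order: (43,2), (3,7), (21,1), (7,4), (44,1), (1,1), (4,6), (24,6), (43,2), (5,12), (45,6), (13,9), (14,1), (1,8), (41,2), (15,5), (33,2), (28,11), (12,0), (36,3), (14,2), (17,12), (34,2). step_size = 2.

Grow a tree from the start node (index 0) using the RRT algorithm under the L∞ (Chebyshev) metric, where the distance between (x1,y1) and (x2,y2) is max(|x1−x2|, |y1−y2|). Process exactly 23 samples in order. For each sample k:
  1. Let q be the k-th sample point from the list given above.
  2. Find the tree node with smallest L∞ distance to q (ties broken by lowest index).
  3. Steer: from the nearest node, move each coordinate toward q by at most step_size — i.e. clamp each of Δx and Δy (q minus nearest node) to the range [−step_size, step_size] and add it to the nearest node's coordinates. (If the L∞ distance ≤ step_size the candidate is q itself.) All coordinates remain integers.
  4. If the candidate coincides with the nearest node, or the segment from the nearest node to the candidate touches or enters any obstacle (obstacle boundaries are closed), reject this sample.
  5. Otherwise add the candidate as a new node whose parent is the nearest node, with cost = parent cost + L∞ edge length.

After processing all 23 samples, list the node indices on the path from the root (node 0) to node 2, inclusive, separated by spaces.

Path: 0 1 2

1. q=(43,2) nearest=0 d=41 new=(4,2) → add node 1 parent=0 cost=2
2. q=(3,7) nearest=1 d=5 new=(3,4) → add node 2 parent=1 cost=4
3. q=(21,1) nearest=1 d=17 new=(6,1) → add node 3 parent=1 cost=4
4. q=(7,4) nearest=1 d=3 new=(6,4) → add node 4 parent=1 cost=4
5. q=(44,1) nearest=3 d=38 new=(8,1) → add node 5 parent=3 cost=6
6. q=(1,1) nearest=0 d=1 new=(1,1) → add node 6 parent=0 cost=1
7. q=(4,6) nearest=2 d=2 new=(4,6) → add node 7 parent=2 cost=6
8. q=(24,6) nearest=5 d=16 new=(10,3) → add node 8 parent=5 cost=8
9. q=(43,2) nearest=8 d=33 new=(12,2) → add node 9 parent=8 cost=10
10. q=(5,12) nearest=7 d=6 new=(5,8) → blocked by [5,11]×[5,8], reject
11. q=(45,6) nearest=9 d=33 new=(14,4) → add node 10 parent=9 cost=12
12. q=(13,9) nearest=10 d=5 new=(13,6) → add node 11 parent=10 cost=14
13. q=(14,1) nearest=9 d=2 new=(14,1) → add node 12 parent=9 cost=12
14. q=(1,8) nearest=7 d=3 new=(2,8) → add node 13 parent=7 cost=8
15. q=(41,2) nearest=10 d=27 new=(16,2) → add node 14 parent=10 cost=14
16. q=(15,5) nearest=10 d=1 new=(15,5) → add node 15 parent=10 cost=13
17. q=(33,2) nearest=14 d=17 new=(18,2) → add node 16 parent=14 cost=16
18. q=(28,11) nearest=16 d=10 new=(20,4) → add node 17 parent=16 cost=18
19. q=(12,0) nearest=9 d=2 new=(12,0) → add node 18 parent=9 cost=12
20. q=(36,3) nearest=17 d=16 new=(22,3) → add node 19 parent=17 cost=20
21. q=(14,2) nearest=12 d=1 new=(14,2) → add node 20 parent=12 cost=13
22. q=(17,12) nearest=11 d=6 new=(15,8) → add node 21 parent=11 cost=16
23. q=(34,2) nearest=19 d=12 new=(24,2) → add node 22 parent=19 cost=22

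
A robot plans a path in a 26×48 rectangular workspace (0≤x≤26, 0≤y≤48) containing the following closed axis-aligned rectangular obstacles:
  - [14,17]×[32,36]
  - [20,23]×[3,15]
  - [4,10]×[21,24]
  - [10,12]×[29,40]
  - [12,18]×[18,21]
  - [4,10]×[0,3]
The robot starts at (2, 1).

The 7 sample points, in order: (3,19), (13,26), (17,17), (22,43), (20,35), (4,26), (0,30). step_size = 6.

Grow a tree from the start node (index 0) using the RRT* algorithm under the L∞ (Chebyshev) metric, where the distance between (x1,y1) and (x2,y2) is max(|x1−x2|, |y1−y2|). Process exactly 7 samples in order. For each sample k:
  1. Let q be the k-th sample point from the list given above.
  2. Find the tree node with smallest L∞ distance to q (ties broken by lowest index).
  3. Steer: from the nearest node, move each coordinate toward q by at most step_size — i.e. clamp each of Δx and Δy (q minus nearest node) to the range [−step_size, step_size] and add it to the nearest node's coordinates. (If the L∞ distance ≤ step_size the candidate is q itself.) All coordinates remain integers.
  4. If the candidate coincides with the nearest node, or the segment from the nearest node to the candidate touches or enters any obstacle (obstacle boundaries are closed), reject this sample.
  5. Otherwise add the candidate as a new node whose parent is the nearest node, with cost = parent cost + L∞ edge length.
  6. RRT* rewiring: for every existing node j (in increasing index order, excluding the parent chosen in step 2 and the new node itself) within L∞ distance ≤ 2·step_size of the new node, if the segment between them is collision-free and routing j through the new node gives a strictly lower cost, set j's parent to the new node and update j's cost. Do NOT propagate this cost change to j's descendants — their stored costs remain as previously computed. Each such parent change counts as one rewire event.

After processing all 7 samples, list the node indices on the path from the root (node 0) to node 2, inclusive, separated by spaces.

Path: 0 1 2

1. q=(3,19) nearest=0 d=18 new=(3,7) → add node 1 parent=0 cost=6
2. q=(13,26) nearest=1 d=19 new=(9,13) → add node 2 parent=1 cost=12
3. q=(17,17) nearest=2 d=8 new=(15,17) → add node 3 parent=2 cost=18
4. q=(22,43) nearest=3 d=26 new=(21,23) → blocked by [12,18]×[18,21], reject
5. q=(20,35) nearest=3 d=18 new=(20,23) → blocked by [12,18]×[18,21], reject
6. q=(4,26) nearest=3 d=11 new=(9,23) → blocked by [4,10]×[21,24], reject
7. q=(0,30) nearest=3 d=15 new=(9,23) → blocked by [4,10]×[21,24], reject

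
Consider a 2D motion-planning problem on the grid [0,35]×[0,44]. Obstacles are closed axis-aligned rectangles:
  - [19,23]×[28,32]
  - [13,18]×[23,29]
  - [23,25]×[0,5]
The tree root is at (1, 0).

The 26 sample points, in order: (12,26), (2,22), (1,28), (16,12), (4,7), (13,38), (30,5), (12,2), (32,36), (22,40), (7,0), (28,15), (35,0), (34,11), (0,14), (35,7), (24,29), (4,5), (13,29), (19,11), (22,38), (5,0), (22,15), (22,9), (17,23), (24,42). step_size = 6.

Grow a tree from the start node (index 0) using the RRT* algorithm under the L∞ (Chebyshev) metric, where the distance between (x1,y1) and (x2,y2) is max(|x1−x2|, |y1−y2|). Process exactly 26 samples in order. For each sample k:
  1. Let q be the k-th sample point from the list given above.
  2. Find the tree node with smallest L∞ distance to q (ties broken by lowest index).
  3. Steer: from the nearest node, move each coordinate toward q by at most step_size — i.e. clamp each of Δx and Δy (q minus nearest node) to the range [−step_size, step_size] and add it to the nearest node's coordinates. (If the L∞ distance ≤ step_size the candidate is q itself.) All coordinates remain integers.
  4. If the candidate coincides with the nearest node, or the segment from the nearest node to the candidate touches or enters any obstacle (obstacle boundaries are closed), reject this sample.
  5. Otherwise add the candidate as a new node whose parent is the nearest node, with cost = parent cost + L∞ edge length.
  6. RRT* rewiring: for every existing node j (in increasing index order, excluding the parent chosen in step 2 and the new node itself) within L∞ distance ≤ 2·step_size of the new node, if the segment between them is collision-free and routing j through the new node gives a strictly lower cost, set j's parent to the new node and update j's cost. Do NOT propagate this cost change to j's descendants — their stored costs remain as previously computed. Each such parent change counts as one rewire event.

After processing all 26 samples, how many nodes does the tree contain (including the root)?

Node count: 25

1. q=(12,26) nearest=0 d=26 new=(7,6) → add node 1 parent=0 cost=6
2. q=(2,22) nearest=1 d=16 new=(2,12) → add node 2 parent=1 cost=12
3. q=(1,28) nearest=2 d=16 new=(1,18) → add node 3 parent=2 cost=18
4. q=(16,12) nearest=1 d=9 new=(13,12) → add node 4 parent=1 cost=12
5. q=(4,7) nearest=1 d=3 new=(4,7) → add node 5 parent=1 cost=9
6. q=(13,38) nearest=3 d=20 new=(7,24) → add node 6 parent=3 cost=24
7. q=(30,5) nearest=4 d=17 new=(19,6) → add node 7 parent=4 cost=18
8. q=(12,2) nearest=1 d=5 new=(12,2) → add node 8 parent=1 cost=11
9. q=(32,36) nearest=4 d=24 new=(19,18) → add node 9 parent=4 cost=18
10. q=(22,40) nearest=6 d=16 new=(13,30) → add node 10 parent=6 cost=30
11. q=(7,0) nearest=8 d=5 new=(7,0) → add node 11 parent=8 cost=16
12. q=(28,15) nearest=7 d=9 new=(25,12) → add node 12 parent=7 cost=24
13. q=(35,0) nearest=12 d=12 new=(31,6) → add node 13 parent=12 cost=30
14. q=(34,11) nearest=13 d=5 new=(34,11) → add node 14 parent=13 cost=35
15. q=(0,14) nearest=2 d=2 new=(0,14) → add node 15 parent=2 cost=14
16. q=(35,7) nearest=13 d=4 new=(35,7) → add node 16 parent=13 cost=34
17. q=(24,29) nearest=9 d=11 new=(24,24) → add node 17 parent=9 cost=24
18. q=(4,5) nearest=5 d=2 new=(4,5) → add node 18 parent=5 cost=11
19. q=(13,29) nearest=10 d=1 new=(13,29) → blocked by [13,18]×[23,29], reject
20. q=(19,11) nearest=7 d=5 new=(19,11) → add node 19 parent=7 cost=23
21. q=(22,38) nearest=10 d=9 new=(19,36) → add node 20 parent=10 cost=36
22. q=(5,0) nearest=11 d=2 new=(5,0) → add node 21 parent=11 cost=18
23. q=(22,15) nearest=9 d=3 new=(22,15) → add node 22 parent=9 cost=21; rewire 14→22 (33<35)
24. q=(22,9) nearest=7 d=3 new=(22,9) → add node 23 parent=7 cost=21
25. q=(17,23) nearest=9 d=5 new=(17,23) → blocked by [13,18]×[23,29], reject
26. q=(24,42) nearest=20 d=6 new=(24,42) → add node 24 parent=20 cost=42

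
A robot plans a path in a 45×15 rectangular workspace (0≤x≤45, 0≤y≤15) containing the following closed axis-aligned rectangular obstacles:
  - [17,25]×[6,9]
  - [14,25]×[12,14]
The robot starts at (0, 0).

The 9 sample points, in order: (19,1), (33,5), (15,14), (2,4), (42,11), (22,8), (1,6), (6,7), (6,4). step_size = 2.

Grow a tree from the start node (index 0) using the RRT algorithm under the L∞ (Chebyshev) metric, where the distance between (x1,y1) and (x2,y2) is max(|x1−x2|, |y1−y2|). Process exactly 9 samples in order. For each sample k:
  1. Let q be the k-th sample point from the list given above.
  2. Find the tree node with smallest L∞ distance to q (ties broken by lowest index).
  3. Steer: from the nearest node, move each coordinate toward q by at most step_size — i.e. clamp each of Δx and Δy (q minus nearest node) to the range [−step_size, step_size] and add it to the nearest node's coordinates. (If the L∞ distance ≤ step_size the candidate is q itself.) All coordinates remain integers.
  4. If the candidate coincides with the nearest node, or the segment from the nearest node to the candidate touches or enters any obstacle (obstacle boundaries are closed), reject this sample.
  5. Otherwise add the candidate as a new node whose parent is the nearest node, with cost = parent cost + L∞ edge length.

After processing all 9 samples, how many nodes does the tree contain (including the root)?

Node count: 10

1. q=(19,1) nearest=0 d=19 new=(2,1) → add node 1 parent=0 cost=2
2. q=(33,5) nearest=1 d=31 new=(4,3) → add node 2 parent=1 cost=4
3. q=(15,14) nearest=2 d=11 new=(6,5) → add node 3 parent=2 cost=6
4. q=(2,4) nearest=2 d=2 new=(2,4) → add node 4 parent=2 cost=6
5. q=(42,11) nearest=3 d=36 new=(8,7) → add node 5 parent=3 cost=8
6. q=(22,8) nearest=5 d=14 new=(10,8) → add node 6 parent=5 cost=10
7. q=(1,6) nearest=4 d=2 new=(1,6) → add node 7 parent=4 cost=8
8. q=(6,7) nearest=3 d=2 new=(6,7) → add node 8 parent=3 cost=8
9. q=(6,4) nearest=3 d=1 new=(6,4) → add node 9 parent=3 cost=7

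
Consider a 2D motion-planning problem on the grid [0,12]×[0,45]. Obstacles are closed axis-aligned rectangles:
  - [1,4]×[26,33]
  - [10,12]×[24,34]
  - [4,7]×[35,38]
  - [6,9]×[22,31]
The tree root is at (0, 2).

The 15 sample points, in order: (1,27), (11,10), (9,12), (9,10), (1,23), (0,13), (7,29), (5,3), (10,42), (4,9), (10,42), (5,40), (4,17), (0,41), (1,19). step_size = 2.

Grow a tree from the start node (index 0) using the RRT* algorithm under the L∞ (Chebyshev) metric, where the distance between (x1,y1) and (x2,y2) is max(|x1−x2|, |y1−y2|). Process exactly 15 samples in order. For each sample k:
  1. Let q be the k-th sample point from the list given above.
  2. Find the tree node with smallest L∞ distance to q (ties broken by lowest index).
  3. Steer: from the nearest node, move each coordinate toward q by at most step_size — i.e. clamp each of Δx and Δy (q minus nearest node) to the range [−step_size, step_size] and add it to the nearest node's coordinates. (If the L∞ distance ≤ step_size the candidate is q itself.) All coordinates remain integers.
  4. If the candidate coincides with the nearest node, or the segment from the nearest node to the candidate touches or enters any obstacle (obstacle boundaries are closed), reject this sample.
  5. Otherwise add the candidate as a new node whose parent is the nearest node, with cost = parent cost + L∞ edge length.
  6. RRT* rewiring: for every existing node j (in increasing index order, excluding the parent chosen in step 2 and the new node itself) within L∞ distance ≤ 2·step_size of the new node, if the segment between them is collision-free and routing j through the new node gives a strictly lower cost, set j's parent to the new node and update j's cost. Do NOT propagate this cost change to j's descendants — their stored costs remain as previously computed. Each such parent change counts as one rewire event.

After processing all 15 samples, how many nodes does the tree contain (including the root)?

1. q=(1,27) nearest=0 d=25 new=(1,4) → add node 1 parent=0 cost=2
2. q=(11,10) nearest=1 d=10 new=(3,6) → add node 2 parent=1 cost=4
3. q=(9,12) nearest=2 d=6 new=(5,8) → add node 3 parent=2 cost=6
4. q=(9,10) nearest=3 d=4 new=(7,10) → add node 4 parent=3 cost=8
5. q=(1,23) nearest=4 d=13 new=(5,12) → add node 5 parent=4 cost=10
6. q=(0,13) nearest=3 d=5 new=(3,10) → add node 6 parent=3 cost=8
7. q=(7,29) nearest=5 d=17 new=(7,14) → add node 7 parent=5 cost=12
8. q=(5,3) nearest=2 d=3 new=(5,4) → add node 8 parent=2 cost=6
9. q=(10,42) nearest=7 d=28 new=(9,16) → add node 9 parent=7 cost=14
10. q=(4,9) nearest=3 d=1 new=(4,9) → add node 10 parent=3 cost=7
11. q=(10,42) nearest=9 d=26 new=(10,18) → add node 11 parent=9 cost=16
12. q=(5,40) nearest=11 d=22 new=(8,20) → add node 12 parent=11 cost=18
13. q=(4,17) nearest=7 d=3 new=(5,16) → add node 13 parent=7 cost=14
14. q=(0,41) nearest=12 d=21 new=(6,22) → blocked by [6,9]×[22,31], reject
15. q=(1,19) nearest=13 d=4 new=(3,18) → add node 14 parent=13 cost=16

Node count: 15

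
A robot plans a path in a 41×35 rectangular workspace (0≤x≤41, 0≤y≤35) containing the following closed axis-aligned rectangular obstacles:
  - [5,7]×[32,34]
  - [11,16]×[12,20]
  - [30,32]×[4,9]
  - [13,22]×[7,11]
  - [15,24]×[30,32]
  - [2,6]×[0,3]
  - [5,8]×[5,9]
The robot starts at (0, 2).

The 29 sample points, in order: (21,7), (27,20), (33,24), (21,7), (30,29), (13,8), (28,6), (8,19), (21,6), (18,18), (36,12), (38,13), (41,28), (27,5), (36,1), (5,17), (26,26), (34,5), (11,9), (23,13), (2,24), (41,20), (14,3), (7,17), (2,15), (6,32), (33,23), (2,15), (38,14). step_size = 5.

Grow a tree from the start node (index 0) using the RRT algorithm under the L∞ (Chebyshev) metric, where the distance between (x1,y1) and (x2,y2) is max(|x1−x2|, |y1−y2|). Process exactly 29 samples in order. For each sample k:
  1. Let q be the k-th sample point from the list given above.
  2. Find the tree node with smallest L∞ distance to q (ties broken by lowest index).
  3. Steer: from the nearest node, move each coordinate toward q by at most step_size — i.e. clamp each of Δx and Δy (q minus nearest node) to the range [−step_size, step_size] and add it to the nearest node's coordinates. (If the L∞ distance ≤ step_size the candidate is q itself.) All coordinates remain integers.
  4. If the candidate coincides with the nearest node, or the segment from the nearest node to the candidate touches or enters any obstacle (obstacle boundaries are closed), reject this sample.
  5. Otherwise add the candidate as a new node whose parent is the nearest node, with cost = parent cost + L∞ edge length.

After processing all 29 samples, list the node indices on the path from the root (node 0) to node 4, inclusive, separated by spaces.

1. q=(21,7) nearest=0 d=21 new=(5,7) → blocked by [5,8]×[5,9], reject
2. q=(27,20) nearest=0 d=27 new=(5,7) → blocked by [5,8]×[5,9], reject
3. q=(33,24) nearest=0 d=33 new=(5,7) → blocked by [5,8]×[5,9], reject
4. q=(21,7) nearest=0 d=21 new=(5,7) → blocked by [5,8]×[5,9], reject
5. q=(30,29) nearest=0 d=30 new=(5,7) → blocked by [5,8]×[5,9], reject
6. q=(13,8) nearest=0 d=13 new=(5,7) → blocked by [5,8]×[5,9], reject
7. q=(28,6) nearest=0 d=28 new=(5,6) → blocked by [5,8]×[5,9], reject
8. q=(8,19) nearest=0 d=17 new=(5,7) → blocked by [5,8]×[5,9], reject
9. q=(21,6) nearest=0 d=21 new=(5,6) → blocked by [5,8]×[5,9], reject
10. q=(18,18) nearest=0 d=18 new=(5,7) → blocked by [5,8]×[5,9], reject
11. q=(36,12) nearest=0 d=36 new=(5,7) → blocked by [5,8]×[5,9], reject
12. q=(38,13) nearest=0 d=38 new=(5,7) → blocked by [5,8]×[5,9], reject
13. q=(41,28) nearest=0 d=41 new=(5,7) → blocked by [5,8]×[5,9], reject
14. q=(27,5) nearest=0 d=27 new=(5,5) → blocked by [5,8]×[5,9], reject
15. q=(36,1) nearest=0 d=36 new=(5,1) → blocked by [2,6]×[0,3], reject
16. q=(5,17) nearest=0 d=15 new=(5,7) → blocked by [5,8]×[5,9], reject
17. q=(26,26) nearest=0 d=26 new=(5,7) → blocked by [5,8]×[5,9], reject
18. q=(34,5) nearest=0 d=34 new=(5,5) → blocked by [5,8]×[5,9], reject
19. q=(11,9) nearest=0 d=11 new=(5,7) → blocked by [5,8]×[5,9], reject
20. q=(23,13) nearest=0 d=23 new=(5,7) → blocked by [5,8]×[5,9], reject
21. q=(2,24) nearest=0 d=22 new=(2,7) → add node 1 parent=0 cost=5
22. q=(41,20) nearest=1 d=39 new=(7,12) → add node 2 parent=1 cost=10
23. q=(14,3) nearest=2 d=9 new=(12,7) → add node 3 parent=2 cost=15
24. q=(7,17) nearest=2 d=5 new=(7,17) → add node 4 parent=2 cost=15
25. q=(2,15) nearest=2 d=5 new=(2,15) → add node 5 parent=2 cost=15
26. q=(6,32) nearest=4 d=15 new=(6,22) → add node 6 parent=4 cost=20
27. q=(33,23) nearest=3 d=21 new=(17,12) → blocked by [13,22]×[7,11], reject
28. q=(2,15) nearest=5 d=0 → coincident, reject
29. q=(38,14) nearest=3 d=26 new=(17,12) → blocked by [13,22]×[7,11], reject

Path: 0 1 2 4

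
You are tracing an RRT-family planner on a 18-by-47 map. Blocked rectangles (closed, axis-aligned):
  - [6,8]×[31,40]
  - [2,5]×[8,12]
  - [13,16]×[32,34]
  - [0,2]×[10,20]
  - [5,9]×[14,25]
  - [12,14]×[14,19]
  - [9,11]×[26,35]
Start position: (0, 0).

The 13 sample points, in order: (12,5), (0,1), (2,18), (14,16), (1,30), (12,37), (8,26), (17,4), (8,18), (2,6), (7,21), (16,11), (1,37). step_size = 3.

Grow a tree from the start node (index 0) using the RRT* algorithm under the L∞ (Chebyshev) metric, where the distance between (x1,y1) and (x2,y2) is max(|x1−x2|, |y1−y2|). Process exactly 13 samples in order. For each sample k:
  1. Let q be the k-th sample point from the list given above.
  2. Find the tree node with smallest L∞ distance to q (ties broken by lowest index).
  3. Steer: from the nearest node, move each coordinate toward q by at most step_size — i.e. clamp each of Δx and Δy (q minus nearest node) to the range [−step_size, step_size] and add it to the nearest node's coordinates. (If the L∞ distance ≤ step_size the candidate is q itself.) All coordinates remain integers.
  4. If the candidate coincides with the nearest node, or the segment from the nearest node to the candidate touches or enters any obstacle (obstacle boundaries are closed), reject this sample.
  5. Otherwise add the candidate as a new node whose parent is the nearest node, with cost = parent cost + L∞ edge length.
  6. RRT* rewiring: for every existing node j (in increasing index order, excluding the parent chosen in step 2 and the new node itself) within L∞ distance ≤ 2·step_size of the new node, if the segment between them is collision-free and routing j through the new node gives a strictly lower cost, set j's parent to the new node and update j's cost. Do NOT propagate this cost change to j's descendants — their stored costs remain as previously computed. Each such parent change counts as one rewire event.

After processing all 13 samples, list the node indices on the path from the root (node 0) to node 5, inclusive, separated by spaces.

Path: 0 1 5

1. q=(12,5) nearest=0 d=12 new=(3,3) → add node 1 parent=0 cost=3
2. q=(0,1) nearest=0 d=1 new=(0,1) → add node 2 parent=0 cost=1
3. q=(2,18) nearest=1 d=15 new=(2,6) → add node 3 parent=1 cost=6
4. q=(14,16) nearest=3 d=12 new=(5,9) → blocked by [2,5]×[8,12], reject
5. q=(1,30) nearest=3 d=24 new=(1,9) → add node 4 parent=3 cost=9
6. q=(12,37) nearest=4 d=28 new=(4,12) → blocked by [2,5]×[8,12], reject
7. q=(8,26) nearest=4 d=17 new=(4,12) → blocked by [2,5]×[8,12], reject
8. q=(17,4) nearest=1 d=14 new=(6,4) → add node 5 parent=1 cost=6
9. q=(8,18) nearest=4 d=9 new=(4,12) → blocked by [2,5]×[8,12], reject
10. q=(2,6) nearest=3 d=0 → coincident, reject
11. q=(7,21) nearest=4 d=12 new=(4,12) → blocked by [2,5]×[8,12], reject
12. q=(16,11) nearest=5 d=10 new=(9,7) → add node 6 parent=5 cost=9
13. q=(1,37) nearest=4 d=28 new=(1,12) → blocked by [0,2]×[10,20], reject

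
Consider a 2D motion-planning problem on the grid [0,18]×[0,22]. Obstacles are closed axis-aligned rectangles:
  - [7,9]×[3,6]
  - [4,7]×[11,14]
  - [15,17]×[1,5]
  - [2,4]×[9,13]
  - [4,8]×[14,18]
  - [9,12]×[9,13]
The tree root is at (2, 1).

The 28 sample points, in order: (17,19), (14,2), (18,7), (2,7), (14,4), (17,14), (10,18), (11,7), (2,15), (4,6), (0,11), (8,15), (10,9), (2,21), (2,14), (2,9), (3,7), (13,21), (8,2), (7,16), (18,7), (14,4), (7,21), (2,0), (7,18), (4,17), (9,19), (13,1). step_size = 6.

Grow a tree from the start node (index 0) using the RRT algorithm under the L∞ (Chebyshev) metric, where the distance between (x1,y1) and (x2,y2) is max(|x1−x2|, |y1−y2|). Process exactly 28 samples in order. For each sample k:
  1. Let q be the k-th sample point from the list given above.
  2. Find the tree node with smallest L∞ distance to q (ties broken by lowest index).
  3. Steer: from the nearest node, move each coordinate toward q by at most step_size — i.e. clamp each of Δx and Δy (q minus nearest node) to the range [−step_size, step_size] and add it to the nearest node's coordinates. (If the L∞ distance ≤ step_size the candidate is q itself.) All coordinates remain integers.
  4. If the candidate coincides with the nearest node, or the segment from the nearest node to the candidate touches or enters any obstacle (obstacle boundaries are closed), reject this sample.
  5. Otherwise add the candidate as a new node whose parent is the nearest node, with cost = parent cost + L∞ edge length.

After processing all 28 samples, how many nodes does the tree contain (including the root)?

Node count: 19

1. q=(17,19) nearest=0 d=18 new=(8,7) → blocked by [7,9]×[3,6], reject
2. q=(14,2) nearest=0 d=12 new=(8,2) → add node 1 parent=0 cost=6
3. q=(18,7) nearest=1 d=10 new=(14,7) → add node 2 parent=1 cost=12
4. q=(2,7) nearest=0 d=6 new=(2,7) → add node 3 parent=0 cost=6
5. q=(14,4) nearest=2 d=3 new=(14,4) → add node 4 parent=2 cost=15
6. q=(17,14) nearest=2 d=7 new=(17,13) → add node 5 parent=2 cost=18
7. q=(10,18) nearest=5 d=7 new=(11,18) → add node 6 parent=5 cost=24
8. q=(11,7) nearest=2 d=3 new=(11,7) → add node 7 parent=2 cost=15
9. q=(2,15) nearest=3 d=8 new=(2,13) → blocked by [2,4]×[9,13], reject
10. q=(4,6) nearest=3 d=2 new=(4,6) → add node 8 parent=3 cost=8
11. q=(0,11) nearest=3 d=4 new=(0,11) → add node 9 parent=3 cost=10
12. q=(8,15) nearest=6 d=3 new=(8,15) → blocked by [4,8]×[14,18], reject
13. q=(10,9) nearest=7 d=2 new=(10,9) → blocked by [9,12]×[9,13], reject
14. q=(2,21) nearest=6 d=9 new=(5,21) → add node 10 parent=6 cost=30
15. q=(2,14) nearest=9 d=3 new=(2,14) → add node 11 parent=9 cost=13
16. q=(2,9) nearest=3 d=2 new=(2,9) → blocked by [2,4]×[9,13], reject
17. q=(3,7) nearest=3 d=1 new=(3,7) → add node 12 parent=3 cost=7
18. q=(13,21) nearest=6 d=3 new=(13,21) → add node 13 parent=6 cost=27
19. q=(8,2) nearest=1 d=0 → coincident, reject
20. q=(7,16) nearest=6 d=4 new=(7,16) → blocked by [4,8]×[14,18], reject
21. q=(18,7) nearest=2 d=4 new=(18,7) → add node 14 parent=2 cost=16
22. q=(14,4) nearest=4 d=0 → coincident, reject
23. q=(7,21) nearest=10 d=2 new=(7,21) → add node 15 parent=10 cost=32
24. q=(2,0) nearest=0 d=1 new=(2,0) → add node 16 parent=0 cost=1
25. q=(7,18) nearest=10 d=3 new=(7,18) → blocked by [4,8]×[14,18], reject
26. q=(4,17) nearest=11 d=3 new=(4,17) → blocked by [4,8]×[14,18], reject
27. q=(9,19) nearest=6 d=2 new=(9,19) → add node 17 parent=6 cost=26
28. q=(13,1) nearest=4 d=3 new=(13,1) → add node 18 parent=4 cost=18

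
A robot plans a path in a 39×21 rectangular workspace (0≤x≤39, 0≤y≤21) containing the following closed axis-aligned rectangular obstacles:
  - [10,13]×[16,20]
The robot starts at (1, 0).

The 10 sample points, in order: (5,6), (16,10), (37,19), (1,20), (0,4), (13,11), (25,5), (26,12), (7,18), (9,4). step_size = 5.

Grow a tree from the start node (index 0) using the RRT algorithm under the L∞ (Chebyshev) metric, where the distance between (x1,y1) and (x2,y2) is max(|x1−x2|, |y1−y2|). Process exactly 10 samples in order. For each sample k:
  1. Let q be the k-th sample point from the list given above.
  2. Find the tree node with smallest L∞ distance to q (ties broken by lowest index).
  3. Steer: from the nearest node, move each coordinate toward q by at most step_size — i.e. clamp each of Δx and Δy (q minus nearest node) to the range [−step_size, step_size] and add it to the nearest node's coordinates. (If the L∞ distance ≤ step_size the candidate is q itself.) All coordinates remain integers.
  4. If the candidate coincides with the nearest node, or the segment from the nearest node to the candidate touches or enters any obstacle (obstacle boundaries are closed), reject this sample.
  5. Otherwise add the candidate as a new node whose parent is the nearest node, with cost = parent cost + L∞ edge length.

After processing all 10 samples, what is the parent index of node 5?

Parent of node 5: 0

1. q=(5,6) nearest=0 d=6 new=(5,5) → add node 1 parent=0 cost=5
2. q=(16,10) nearest=1 d=11 new=(10,10) → add node 2 parent=1 cost=10
3. q=(37,19) nearest=2 d=27 new=(15,15) → add node 3 parent=2 cost=15
4. q=(1,20) nearest=2 d=10 new=(5,15) → add node 4 parent=2 cost=15
5. q=(0,4) nearest=0 d=4 new=(0,4) → add node 5 parent=0 cost=4
6. q=(13,11) nearest=2 d=3 new=(13,11) → add node 6 parent=2 cost=13
7. q=(25,5) nearest=3 d=10 new=(20,10) → add node 7 parent=3 cost=20
8. q=(26,12) nearest=7 d=6 new=(25,12) → add node 8 parent=7 cost=25
9. q=(7,18) nearest=4 d=3 new=(7,18) → add node 9 parent=4 cost=18
10. q=(9,4) nearest=1 d=4 new=(9,4) → add node 10 parent=1 cost=9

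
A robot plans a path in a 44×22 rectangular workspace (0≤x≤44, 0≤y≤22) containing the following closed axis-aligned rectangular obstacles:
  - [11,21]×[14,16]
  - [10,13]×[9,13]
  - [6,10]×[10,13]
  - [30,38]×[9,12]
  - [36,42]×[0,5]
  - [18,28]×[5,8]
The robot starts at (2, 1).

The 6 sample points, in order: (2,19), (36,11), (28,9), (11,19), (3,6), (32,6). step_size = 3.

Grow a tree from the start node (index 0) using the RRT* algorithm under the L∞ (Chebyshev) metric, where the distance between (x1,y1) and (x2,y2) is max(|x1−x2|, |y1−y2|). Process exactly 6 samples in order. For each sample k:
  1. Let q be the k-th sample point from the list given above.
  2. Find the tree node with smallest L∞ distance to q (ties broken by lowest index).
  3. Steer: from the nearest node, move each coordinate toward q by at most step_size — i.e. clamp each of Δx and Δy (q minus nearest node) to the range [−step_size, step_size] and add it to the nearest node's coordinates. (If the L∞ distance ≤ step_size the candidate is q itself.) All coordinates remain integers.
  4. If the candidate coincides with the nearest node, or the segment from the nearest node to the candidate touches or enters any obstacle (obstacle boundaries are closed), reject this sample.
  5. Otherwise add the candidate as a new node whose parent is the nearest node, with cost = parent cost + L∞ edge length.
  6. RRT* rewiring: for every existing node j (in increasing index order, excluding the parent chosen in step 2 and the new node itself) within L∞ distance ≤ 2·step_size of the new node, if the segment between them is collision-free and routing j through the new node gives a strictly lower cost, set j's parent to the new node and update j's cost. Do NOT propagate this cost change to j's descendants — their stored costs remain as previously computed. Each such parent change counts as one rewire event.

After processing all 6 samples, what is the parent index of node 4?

1. q=(2,19) nearest=0 d=18 new=(2,4) → add node 1 parent=0 cost=3
2. q=(36,11) nearest=0 d=34 new=(5,4) → add node 2 parent=0 cost=3
3. q=(28,9) nearest=2 d=23 new=(8,7) → add node 3 parent=2 cost=6
4. q=(11,19) nearest=3 d=12 new=(11,10) → blocked by [10,13]×[9,13], reject
5. q=(3,6) nearest=1 d=2 new=(3,6) → add node 4 parent=1 cost=5
6. q=(32,6) nearest=3 d=24 new=(11,6) → add node 5 parent=3 cost=9

Parent of node 4: 1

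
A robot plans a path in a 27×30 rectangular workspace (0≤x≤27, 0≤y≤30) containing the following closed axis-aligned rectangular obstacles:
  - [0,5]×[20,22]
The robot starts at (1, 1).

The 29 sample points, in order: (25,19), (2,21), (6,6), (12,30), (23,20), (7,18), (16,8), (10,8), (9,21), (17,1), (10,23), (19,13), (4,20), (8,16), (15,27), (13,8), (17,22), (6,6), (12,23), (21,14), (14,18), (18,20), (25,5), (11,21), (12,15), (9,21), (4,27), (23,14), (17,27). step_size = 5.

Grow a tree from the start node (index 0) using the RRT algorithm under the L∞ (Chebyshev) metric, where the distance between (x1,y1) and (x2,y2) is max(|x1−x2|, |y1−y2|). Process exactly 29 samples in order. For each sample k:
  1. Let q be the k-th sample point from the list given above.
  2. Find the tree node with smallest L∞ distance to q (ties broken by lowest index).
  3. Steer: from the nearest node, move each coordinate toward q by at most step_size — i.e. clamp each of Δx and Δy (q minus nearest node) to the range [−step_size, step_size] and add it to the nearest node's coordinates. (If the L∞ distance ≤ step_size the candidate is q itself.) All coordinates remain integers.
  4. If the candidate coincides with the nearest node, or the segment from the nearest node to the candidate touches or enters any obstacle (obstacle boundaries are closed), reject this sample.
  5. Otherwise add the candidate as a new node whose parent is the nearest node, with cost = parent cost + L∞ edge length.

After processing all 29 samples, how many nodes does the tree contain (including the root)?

1. q=(25,19) nearest=0 d=24 new=(6,6) → add node 1 parent=0 cost=5
2. q=(2,21) nearest=1 d=15 new=(2,11) → add node 2 parent=1 cost=10
3. q=(6,6) nearest=1 d=0 → coincident, reject
4. q=(12,30) nearest=2 d=19 new=(7,16) → add node 3 parent=2 cost=15
5. q=(23,20) nearest=3 d=16 new=(12,20) → add node 4 parent=3 cost=20
6. q=(7,18) nearest=3 d=2 new=(7,18) → add node 5 parent=3 cost=17
7. q=(16,8) nearest=3 d=9 new=(12,11) → add node 6 parent=3 cost=20
8. q=(10,8) nearest=6 d=3 new=(10,8) → add node 7 parent=6 cost=23
9. q=(9,21) nearest=4 d=3 new=(9,21) → add node 8 parent=4 cost=23
10. q=(17,1) nearest=7 d=7 new=(15,3) → add node 9 parent=7 cost=28
11. q=(10,23) nearest=8 d=2 new=(10,23) → add node 10 parent=8 cost=25
12. q=(19,13) nearest=4 d=7 new=(17,15) → add node 11 parent=4 cost=25
13. q=(4,20) nearest=5 d=3 new=(4,20) → blocked by [0,5]×[20,22], reject
14. q=(8,16) nearest=3 d=1 new=(8,16) → add node 12 parent=3 cost=16
15. q=(15,27) nearest=10 d=5 new=(15,27) → add node 13 parent=10 cost=30
16. q=(13,8) nearest=6 d=3 new=(13,8) → add node 14 parent=6 cost=23
17. q=(17,22) nearest=4 d=5 new=(17,22) → add node 15 parent=4 cost=25
18. q=(6,6) nearest=1 d=0 → coincident, reject
19. q=(12,23) nearest=10 d=2 new=(12,23) → add node 16 parent=10 cost=27
20. q=(21,14) nearest=11 d=4 new=(21,14) → add node 17 parent=11 cost=29
21. q=(14,18) nearest=4 d=2 new=(14,18) → add node 18 parent=4 cost=22
22. q=(18,20) nearest=15 d=2 new=(18,20) → add node 19 parent=15 cost=27
23. q=(25,5) nearest=17 d=9 new=(25,9) → add node 20 parent=17 cost=34
24. q=(11,21) nearest=4 d=1 new=(11,21) → add node 21 parent=4 cost=21
25. q=(12,15) nearest=18 d=3 new=(12,15) → add node 22 parent=18 cost=25
26. q=(9,21) nearest=8 d=0 → coincident, reject
27. q=(4,27) nearest=8 d=6 new=(4,26) → add node 23 parent=8 cost=28
28. q=(23,14) nearest=17 d=2 new=(23,14) → add node 24 parent=17 cost=31
29. q=(17,27) nearest=13 d=2 new=(17,27) → add node 25 parent=13 cost=32

Node count: 26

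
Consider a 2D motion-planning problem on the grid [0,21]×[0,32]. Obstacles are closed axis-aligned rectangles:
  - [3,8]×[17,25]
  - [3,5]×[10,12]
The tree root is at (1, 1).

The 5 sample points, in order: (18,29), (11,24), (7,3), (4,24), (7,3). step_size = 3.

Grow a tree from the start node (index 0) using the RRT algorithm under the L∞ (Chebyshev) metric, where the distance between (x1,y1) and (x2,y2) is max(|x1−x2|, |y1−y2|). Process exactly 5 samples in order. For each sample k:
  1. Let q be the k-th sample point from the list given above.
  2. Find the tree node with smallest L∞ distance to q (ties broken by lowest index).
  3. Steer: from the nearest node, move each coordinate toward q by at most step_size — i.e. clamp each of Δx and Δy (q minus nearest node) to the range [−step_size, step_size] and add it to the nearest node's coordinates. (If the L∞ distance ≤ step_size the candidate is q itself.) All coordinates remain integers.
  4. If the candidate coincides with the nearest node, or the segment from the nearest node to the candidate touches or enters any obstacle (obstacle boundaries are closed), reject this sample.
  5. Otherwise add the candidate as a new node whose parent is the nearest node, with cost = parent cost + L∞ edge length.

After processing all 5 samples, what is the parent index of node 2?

Parent of node 2: 1

1. q=(18,29) nearest=0 d=28 new=(4,4) → add node 1 parent=0 cost=3
2. q=(11,24) nearest=1 d=20 new=(7,7) → add node 2 parent=1 cost=6
3. q=(7,3) nearest=1 d=3 new=(7,3) → add node 3 parent=1 cost=6
4. q=(4,24) nearest=2 d=17 new=(4,10) → blocked by [3,5]×[10,12], reject
5. q=(7,3) nearest=3 d=0 → coincident, reject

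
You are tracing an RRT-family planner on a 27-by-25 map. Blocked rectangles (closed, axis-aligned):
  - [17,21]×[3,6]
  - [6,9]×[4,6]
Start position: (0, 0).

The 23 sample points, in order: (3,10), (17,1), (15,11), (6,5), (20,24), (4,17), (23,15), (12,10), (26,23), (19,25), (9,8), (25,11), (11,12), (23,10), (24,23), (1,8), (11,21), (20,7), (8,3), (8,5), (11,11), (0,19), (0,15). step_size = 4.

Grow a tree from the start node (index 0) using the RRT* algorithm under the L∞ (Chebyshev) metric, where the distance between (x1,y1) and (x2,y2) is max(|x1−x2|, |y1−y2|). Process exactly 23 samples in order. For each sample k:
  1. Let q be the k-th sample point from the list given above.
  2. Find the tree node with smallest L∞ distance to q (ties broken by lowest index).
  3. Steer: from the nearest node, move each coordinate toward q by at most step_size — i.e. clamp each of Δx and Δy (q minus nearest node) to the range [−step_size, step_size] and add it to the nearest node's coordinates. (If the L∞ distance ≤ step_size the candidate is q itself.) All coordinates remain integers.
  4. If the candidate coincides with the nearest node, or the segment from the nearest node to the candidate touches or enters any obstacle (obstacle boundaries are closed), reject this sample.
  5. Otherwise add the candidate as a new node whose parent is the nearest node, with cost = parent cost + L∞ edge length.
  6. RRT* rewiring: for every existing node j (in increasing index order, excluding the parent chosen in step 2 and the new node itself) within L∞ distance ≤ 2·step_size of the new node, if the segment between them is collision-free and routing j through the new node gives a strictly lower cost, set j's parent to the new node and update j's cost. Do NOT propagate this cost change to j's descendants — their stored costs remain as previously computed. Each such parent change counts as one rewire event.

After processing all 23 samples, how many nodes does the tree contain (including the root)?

Node count: 22

1. q=(3,10) nearest=0 d=10 new=(3,4) → add node 1 parent=0 cost=4
2. q=(17,1) nearest=1 d=14 new=(7,1) → add node 2 parent=1 cost=8
3. q=(15,11) nearest=2 d=10 new=(11,5) → add node 3 parent=2 cost=12
4. q=(6,5) nearest=1 d=3 new=(6,5) → blocked by [6,9]×[4,6], reject
5. q=(20,24) nearest=3 d=19 new=(15,9) → add node 4 parent=3 cost=16
6. q=(4,17) nearest=4 d=11 new=(11,13) → add node 5 parent=4 cost=20
7. q=(23,15) nearest=4 d=8 new=(19,13) → add node 6 parent=4 cost=20
8. q=(12,10) nearest=4 d=3 new=(12,10) → add node 7 parent=4 cost=19
9. q=(26,23) nearest=6 d=10 new=(23,17) → add node 8 parent=6 cost=24
10. q=(19,25) nearest=8 d=8 new=(19,21) → add node 9 parent=8 cost=28
11. q=(9,8) nearest=3 d=3 new=(9,8) → add node 10 parent=3 cost=15; rewire 7→10 (18<19)
12. q=(25,11) nearest=6 d=6 new=(23,11) → add node 11 parent=6 cost=24
13. q=(11,12) nearest=5 d=1 new=(11,12) → add node 12 parent=5 cost=21
14. q=(23,10) nearest=11 d=1 new=(23,10) → add node 13 parent=11 cost=25
15. q=(24,23) nearest=9 d=5 new=(23,23) → add node 14 parent=9 cost=32
16. q=(1,8) nearest=1 d=4 new=(1,8) → add node 15 parent=1 cost=8
17. q=(11,21) nearest=5 d=8 new=(11,17) → add node 16 parent=5 cost=24
18. q=(20,7) nearest=13 d=3 new=(20,7) → add node 17 parent=13 cost=28
19. q=(8,3) nearest=2 d=2 new=(8,3) → add node 18 parent=2 cost=10
20. q=(8,5) nearest=18 d=2 new=(8,5) → blocked by [6,9]×[4,6], reject
21. q=(11,11) nearest=7 d=1 new=(11,11) → add node 19 parent=7 cost=19; rewire 12→19 (20<21)
22. q=(0,19) nearest=5 d=11 new=(7,17) → add node 20 parent=5 cost=24
23. q=(0,15) nearest=15 d=7 new=(0,12) → add node 21 parent=15 cost=12; rewire 20→21 (19<24)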